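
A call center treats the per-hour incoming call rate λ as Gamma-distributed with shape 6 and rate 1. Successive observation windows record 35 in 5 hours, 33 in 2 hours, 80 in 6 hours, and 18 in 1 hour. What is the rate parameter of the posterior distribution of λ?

15

Total count: 35 + 33 + 80 + 18 = 166.
Total exposure: 5 + 2 + 6 + 1 = 14 hours.
Conjugate update: add total count to the shape and total exposure to the rate, giving Gamma(172, 15).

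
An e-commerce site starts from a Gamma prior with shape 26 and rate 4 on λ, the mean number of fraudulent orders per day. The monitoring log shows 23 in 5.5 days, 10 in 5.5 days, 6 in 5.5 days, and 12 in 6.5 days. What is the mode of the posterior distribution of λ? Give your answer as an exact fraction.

Total count: 23 + 10 + 6 + 12 = 51.
Total exposure: 5.5 + 5.5 + 5.5 + 6.5 = 23 days.
By Gamma–Poisson conjugacy, the posterior is Gamma(α + Σx, β + Σt) = Gamma(26 + 51, 4 + 23) = Gamma(77, 27).
Posterior mode = (α'−1)/β' = 76/27.

76/27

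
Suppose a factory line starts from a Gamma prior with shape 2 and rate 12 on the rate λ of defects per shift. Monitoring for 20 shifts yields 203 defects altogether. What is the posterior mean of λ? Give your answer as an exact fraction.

205/32

Total count 203 over total exposure 20 shifts.
Posterior: α' = 2 + 203 = 205, β' = 12 + 20 = 32.
Posterior mean = α'/β' = 205/32.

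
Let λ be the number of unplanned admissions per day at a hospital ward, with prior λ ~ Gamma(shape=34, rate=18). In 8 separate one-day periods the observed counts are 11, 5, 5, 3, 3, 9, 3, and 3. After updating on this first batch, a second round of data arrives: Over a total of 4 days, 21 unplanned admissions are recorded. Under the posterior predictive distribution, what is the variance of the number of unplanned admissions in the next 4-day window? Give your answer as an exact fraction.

3298/225

Total count: 11 + 5 + 5 + 3 + 3 + 9 + 3 + 3 = 42.
Total exposure: 8 days.
After the first batch: Gamma(34 + 42, 18 + 8) = Gamma(76, 26).
Total count 21 over total exposure 4 days.
After the second batch: Gamma(76 + 21, 26 + 4) = Gamma(97, 30).
The posterior predictive for a window of length T is Negative Binomial with variance T·α'·(β'+T)/β'² = 4·97·34/900 = 3298/225.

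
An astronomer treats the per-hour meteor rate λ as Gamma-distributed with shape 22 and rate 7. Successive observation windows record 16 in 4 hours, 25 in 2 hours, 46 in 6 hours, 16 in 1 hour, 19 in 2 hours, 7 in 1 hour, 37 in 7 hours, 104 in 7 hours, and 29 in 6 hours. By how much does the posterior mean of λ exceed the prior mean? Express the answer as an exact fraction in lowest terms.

Total count: 16 + 25 + 46 + 16 + 19 + 7 + 37 + 104 + 29 = 299.
Total exposure: 4 + 2 + 6 + 1 + 2 + 1 + 7 + 7 + 6 = 36 hours.
Posterior: α' = 22 + 299 = 321, β' = 7 + 36 = 43.
Posterior mean = 321/43 = 321/43; prior mean = 22/7 = 22/7. Difference = 321/43 − 22/7 = 1301/301.

1301/301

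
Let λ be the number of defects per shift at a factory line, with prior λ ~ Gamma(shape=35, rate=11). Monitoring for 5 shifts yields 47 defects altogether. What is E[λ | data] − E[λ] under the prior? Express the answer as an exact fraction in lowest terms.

Total count 47 over total exposure 5 shifts.
By Gamma–Poisson conjugacy, the posterior is Gamma(α + Σx, β + Σt) = Gamma(35 + 47, 11 + 5) = Gamma(82, 16).
Posterior mean = 82/16 = 41/8; prior mean = 35/11 = 35/11. Difference = 41/8 − 35/11 = 171/88.

171/88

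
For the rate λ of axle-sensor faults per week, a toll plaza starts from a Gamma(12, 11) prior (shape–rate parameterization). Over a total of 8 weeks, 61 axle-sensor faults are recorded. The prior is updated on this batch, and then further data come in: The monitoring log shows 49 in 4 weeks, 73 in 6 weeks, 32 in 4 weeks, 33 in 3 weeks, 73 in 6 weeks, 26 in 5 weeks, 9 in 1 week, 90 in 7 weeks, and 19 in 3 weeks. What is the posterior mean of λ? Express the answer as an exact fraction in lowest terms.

477/58

Total count 61 over total exposure 8 weeks.
After the first batch: Gamma(12 + 61, 11 + 8) = Gamma(73, 19).
Total count: 49 + 73 + 32 + 33 + 73 + 26 + 9 + 90 + 19 = 404.
Total exposure: 4 + 6 + 4 + 3 + 6 + 5 + 1 + 7 + 3 = 39 weeks.
After the second batch: Gamma(73 + 404, 19 + 39) = Gamma(477, 58).
Posterior mean = α'/β' = 477/58.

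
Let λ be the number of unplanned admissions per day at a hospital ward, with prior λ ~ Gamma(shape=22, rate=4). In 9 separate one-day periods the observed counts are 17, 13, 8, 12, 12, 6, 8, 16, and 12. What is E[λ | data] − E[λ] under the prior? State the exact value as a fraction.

109/26

Total count: 17 + 13 + 8 + 12 + 12 + 6 + 8 + 16 + 12 = 104.
Total exposure: 9 days.
The Gamma prior is conjugate for the Poisson rate, so λ | data ~ Gamma(22+104, 4+9) = Gamma(126, 13).
Posterior mean = 126/13 = 126/13; prior mean = 22/4 = 11/2. Difference = 126/13 − 11/2 = 109/26.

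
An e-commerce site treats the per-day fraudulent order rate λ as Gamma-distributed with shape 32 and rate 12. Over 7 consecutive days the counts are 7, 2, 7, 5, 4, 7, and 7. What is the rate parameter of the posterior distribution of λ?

19

Total count: 7 + 2 + 7 + 5 + 4 + 7 + 7 = 39.
Total exposure: 7 days.
Gamma(α, β) with Poisson data over total exposure Σt gives posterior Gamma(α+Σx, β+Σt) = Gamma(71, 19).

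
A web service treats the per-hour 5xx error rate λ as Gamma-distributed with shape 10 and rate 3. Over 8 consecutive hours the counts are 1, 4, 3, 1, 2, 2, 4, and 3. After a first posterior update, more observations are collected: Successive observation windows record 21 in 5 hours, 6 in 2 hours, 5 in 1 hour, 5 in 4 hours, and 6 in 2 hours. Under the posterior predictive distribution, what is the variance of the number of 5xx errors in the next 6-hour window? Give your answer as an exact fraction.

13578/625

Total count: 1 + 4 + 3 + 1 + 2 + 2 + 4 + 3 = 20.
Total exposure: 8 hours.
After the first batch: Gamma(10 + 20, 3 + 8) = Gamma(30, 11).
Total count: 21 + 6 + 5 + 5 + 6 = 43.
Total exposure: 5 + 2 + 1 + 4 + 2 = 14 hours.
After the second batch: Gamma(30 + 43, 11 + 14) = Gamma(73, 25).
The posterior predictive for a window of length T is Negative Binomial with variance T·α'·(β'+T)/β'² = 6·73·31/625 = 13578/625.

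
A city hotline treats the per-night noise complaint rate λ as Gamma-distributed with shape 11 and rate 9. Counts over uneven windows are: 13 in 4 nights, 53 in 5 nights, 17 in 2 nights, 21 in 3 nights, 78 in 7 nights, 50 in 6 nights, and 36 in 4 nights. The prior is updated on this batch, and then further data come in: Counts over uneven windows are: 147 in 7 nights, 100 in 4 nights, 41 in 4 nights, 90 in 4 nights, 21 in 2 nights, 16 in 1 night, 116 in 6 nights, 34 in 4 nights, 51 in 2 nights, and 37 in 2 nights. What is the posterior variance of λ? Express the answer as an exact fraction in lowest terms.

233/1444

Total count: 13 + 53 + 17 + 21 + 78 + 50 + 36 = 268.
Total exposure: 4 + 5 + 2 + 3 + 7 + 6 + 4 = 31 nights.
After the first batch: Gamma(11 + 268, 9 + 31) = Gamma(279, 40).
Total count: 147 + 100 + 41 + 90 + 21 + 16 + 116 + 34 + 51 + 37 = 653.
Total exposure: 7 + 4 + 4 + 4 + 2 + 1 + 6 + 4 + 2 + 2 = 36 nights.
After the second batch: Gamma(279 + 653, 40 + 36) = Gamma(932, 76).
Posterior variance = α'/β'² = 932/5776 = 233/1444.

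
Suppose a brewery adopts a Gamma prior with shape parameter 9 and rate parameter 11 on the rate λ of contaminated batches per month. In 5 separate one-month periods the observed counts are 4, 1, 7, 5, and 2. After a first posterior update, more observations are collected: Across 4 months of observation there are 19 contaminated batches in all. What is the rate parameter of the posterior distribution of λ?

20

Total count: 4 + 1 + 7 + 5 + 2 = 19.
Total exposure: 5 months.
After the first batch: Gamma(9 + 19, 11 + 5) = Gamma(28, 16).
Total count 19 over total exposure 4 months.
After the second batch: Gamma(28 + 19, 16 + 4) = Gamma(47, 20).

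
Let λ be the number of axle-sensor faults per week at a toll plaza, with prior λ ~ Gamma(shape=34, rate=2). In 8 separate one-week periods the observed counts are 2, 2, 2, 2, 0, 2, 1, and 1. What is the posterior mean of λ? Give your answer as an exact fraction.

23/5

Total count: 2 + 2 + 2 + 2 + 0 + 2 + 1 + 1 = 12.
Total exposure: 8 weeks.
The Gamma prior is conjugate for the Poisson rate, so λ | data ~ Gamma(34+12, 2+8) = Gamma(46, 10).
Posterior mean = α'/β' = 46/10 = 23/5.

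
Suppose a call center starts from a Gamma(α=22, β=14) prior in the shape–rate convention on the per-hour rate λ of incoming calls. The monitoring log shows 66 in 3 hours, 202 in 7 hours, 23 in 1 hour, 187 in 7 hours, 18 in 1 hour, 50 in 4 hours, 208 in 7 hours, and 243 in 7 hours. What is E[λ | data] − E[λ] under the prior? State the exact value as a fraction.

Total count: 66 + 202 + 23 + 187 + 18 + 50 + 208 + 243 = 997.
Total exposure: 3 + 7 + 1 + 7 + 1 + 4 + 7 + 7 = 37 hours.
By Gamma–Poisson conjugacy, the posterior is Gamma(α + Σx, β + Σt) = Gamma(22 + 997, 14 + 37) = Gamma(1019, 51).
Posterior mean = 1019/51 = 1019/51; prior mean = 22/14 = 11/7. Difference = 1019/51 − 11/7 = 6572/357.

6572/357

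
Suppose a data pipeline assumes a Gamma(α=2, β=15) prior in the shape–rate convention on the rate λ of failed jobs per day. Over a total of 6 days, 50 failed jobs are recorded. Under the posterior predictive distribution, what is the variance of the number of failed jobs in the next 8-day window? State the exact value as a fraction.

Total count 50 over total exposure 6 days.
Conjugate update: add total count to the shape and total exposure to the rate, giving Gamma(52, 21).
The posterior predictive for a window of length T is Negative Binomial with variance T·α'·(β'+T)/β'² = 8·52·29/441 = 12064/441.

12064/441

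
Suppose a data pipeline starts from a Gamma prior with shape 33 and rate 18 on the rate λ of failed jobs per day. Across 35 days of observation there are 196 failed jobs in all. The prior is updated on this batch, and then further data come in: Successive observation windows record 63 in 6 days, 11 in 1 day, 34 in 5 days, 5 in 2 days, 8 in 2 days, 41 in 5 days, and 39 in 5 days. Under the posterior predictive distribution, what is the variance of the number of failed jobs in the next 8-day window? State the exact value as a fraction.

Total count 196 over total exposure 35 days.
After the first batch: Gamma(33 + 196, 18 + 35) = Gamma(229, 53).
Total count: 63 + 11 + 34 + 5 + 8 + 41 + 39 = 201.
Total exposure: 6 + 1 + 5 + 2 + 2 + 5 + 5 = 26 days.
After the second batch: Gamma(229 + 201, 53 + 26) = Gamma(430, 79).
The posterior predictive for a window of length T is Negative Binomial with variance T·α'·(β'+T)/β'² = 8·430·87/6241 = 299280/6241.

299280/6241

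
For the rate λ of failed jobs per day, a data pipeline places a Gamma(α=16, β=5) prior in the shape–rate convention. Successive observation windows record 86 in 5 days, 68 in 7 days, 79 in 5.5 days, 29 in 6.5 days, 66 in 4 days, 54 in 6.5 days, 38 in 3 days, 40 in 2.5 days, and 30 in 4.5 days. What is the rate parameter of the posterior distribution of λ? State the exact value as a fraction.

Total count: 86 + 68 + 79 + 29 + 66 + 54 + 38 + 40 + 30 = 490.
Total exposure: 5 + 7 + 5.5 + 6.5 + 4 + 6.5 + 3 + 2.5 + 4.5 = 44.5 days.
The Gamma prior is conjugate for the Poisson rate, so λ | data ~ Gamma(16+490, 5+44.5) = Gamma(506, 99/2).

99/2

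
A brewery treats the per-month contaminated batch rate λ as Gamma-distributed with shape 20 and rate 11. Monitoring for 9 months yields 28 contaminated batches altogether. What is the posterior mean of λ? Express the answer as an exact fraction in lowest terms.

Total count 28 over total exposure 9 months.
Conjugate update: add total count to the shape and total exposure to the rate, giving Gamma(48, 20).
Posterior mean = α'/β' = 48/20 = 12/5.

12/5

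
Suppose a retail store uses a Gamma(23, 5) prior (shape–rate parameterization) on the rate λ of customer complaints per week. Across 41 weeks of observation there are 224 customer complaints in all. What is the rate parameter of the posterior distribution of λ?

46

Total count 224 over total exposure 41 weeks.
The Gamma prior is conjugate for the Poisson rate, so λ | data ~ Gamma(23+224, 5+41) = Gamma(247, 46).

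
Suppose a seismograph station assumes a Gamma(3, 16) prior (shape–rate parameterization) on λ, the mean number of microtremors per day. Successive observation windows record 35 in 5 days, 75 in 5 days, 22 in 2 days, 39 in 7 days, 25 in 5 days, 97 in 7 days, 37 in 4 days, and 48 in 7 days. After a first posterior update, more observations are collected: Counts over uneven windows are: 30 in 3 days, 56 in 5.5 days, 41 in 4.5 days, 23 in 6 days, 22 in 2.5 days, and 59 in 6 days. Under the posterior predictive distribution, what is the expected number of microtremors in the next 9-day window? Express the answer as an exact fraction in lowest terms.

Total count: 35 + 75 + 22 + 39 + 25 + 97 + 37 + 48 = 378.
Total exposure: 5 + 5 + 2 + 7 + 5 + 7 + 4 + 7 = 42 days.
After the first batch: Gamma(3 + 378, 16 + 42) = Gamma(381, 58).
Total count: 30 + 56 + 41 + 23 + 22 + 59 = 231.
Total exposure: 3 + 5.5 + 4.5 + 6 + 2.5 + 6 = 27.5 days.
After the second batch: Gamma(381 + 231, 58 + 27.5) = Gamma(612, 171/2).
Predictive mean over a 9-day window = T·E[λ|data] = 9·612/(171/2) = 1224/19.

1224/19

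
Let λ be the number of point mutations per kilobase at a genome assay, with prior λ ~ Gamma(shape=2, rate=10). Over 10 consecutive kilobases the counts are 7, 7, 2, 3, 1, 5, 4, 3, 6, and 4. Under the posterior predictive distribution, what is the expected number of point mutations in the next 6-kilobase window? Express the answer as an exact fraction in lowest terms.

66/5

Total count: 7 + 7 + 2 + 3 + 1 + 5 + 4 + 3 + 6 + 4 = 42.
Total exposure: 10 kilobases.
Conjugate update: add total count to the shape and total exposure to the rate, giving Gamma(44, 20).
Predictive mean over a 6-kilobase window = T·E[λ|data] = 6·44/20 = 66/5.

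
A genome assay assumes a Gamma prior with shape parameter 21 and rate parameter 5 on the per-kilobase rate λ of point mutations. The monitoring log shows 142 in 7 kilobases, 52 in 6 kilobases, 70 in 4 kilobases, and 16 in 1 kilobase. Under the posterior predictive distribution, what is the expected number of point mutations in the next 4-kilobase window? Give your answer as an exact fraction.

1204/23

Total count: 142 + 52 + 70 + 16 = 280.
Total exposure: 7 + 6 + 4 + 1 = 18 kilobases.
Gamma(α, β) with Poisson data over total exposure Σt gives posterior Gamma(α+Σx, β+Σt) = Gamma(301, 23).
Predictive mean over a 4-kilobase window = T·E[λ|data] = 4·301/23 = 1204/23.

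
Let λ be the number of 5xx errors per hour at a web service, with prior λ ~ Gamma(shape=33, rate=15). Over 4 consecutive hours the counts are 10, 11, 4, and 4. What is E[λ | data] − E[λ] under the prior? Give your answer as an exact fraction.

Total count: 10 + 11 + 4 + 4 = 29.
Total exposure: 4 hours.
Conjugate update: add total count to the shape and total exposure to the rate, giving Gamma(62, 19).
Posterior mean = 62/19 = 62/19; prior mean = 33/15 = 11/5. Difference = 62/19 − 11/5 = 101/95.

101/95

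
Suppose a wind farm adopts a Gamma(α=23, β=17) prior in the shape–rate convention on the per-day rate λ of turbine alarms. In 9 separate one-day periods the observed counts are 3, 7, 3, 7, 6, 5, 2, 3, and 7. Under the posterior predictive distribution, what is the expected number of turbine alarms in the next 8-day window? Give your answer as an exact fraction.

264/13

Total count: 3 + 7 + 3 + 7 + 6 + 5 + 2 + 3 + 7 = 43.
Total exposure: 9 days.
Gamma(α, β) with Poisson data over total exposure Σt gives posterior Gamma(α+Σx, β+Σt) = Gamma(66, 26).
Predictive mean over an 8-day window = T·E[λ|data] = 8·66/26 = 264/13.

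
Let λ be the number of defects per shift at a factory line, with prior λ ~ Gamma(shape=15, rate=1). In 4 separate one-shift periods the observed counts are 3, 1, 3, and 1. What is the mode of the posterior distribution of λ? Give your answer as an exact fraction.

22/5

Total count: 3 + 1 + 3 + 1 = 8.
Total exposure: 4 shifts.
By Gamma–Poisson conjugacy, the posterior is Gamma(α + Σx, β + Σt) = Gamma(15 + 8, 1 + 4) = Gamma(23, 5).
Posterior mode = (α'−1)/β' = 22/5.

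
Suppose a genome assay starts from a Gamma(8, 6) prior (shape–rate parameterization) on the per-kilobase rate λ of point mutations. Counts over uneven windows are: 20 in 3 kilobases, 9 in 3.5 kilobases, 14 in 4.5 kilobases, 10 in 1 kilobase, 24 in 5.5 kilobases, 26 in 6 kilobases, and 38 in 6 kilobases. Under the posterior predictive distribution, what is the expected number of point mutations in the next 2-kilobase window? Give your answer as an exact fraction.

Total count: 20 + 9 + 14 + 10 + 24 + 26 + 38 = 141.
Total exposure: 3 + 3.5 + 4.5 + 1 + 5.5 + 6 + 6 = 29.5 kilobases.
Gamma(α, β) with Poisson data over total exposure Σt gives posterior Gamma(α+Σx, β+Σt) = Gamma(149, 71/2).
Predictive mean over a 2-kilobase window = T·E[λ|data] = 2·149/(71/2) = 596/71.

596/71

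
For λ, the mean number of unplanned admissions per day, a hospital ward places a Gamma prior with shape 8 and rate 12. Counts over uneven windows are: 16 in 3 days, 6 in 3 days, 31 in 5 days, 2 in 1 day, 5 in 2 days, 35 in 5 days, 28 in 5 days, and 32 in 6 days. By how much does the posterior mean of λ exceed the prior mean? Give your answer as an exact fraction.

45/14

Total count: 16 + 6 + 31 + 2 + 5 + 35 + 28 + 32 = 155.
Total exposure: 3 + 3 + 5 + 1 + 2 + 5 + 5 + 6 = 30 days.
Gamma(α, β) with Poisson data over total exposure Σt gives posterior Gamma(α+Σx, β+Σt) = Gamma(163, 42).
Posterior mean = 163/42 = 163/42; prior mean = 8/12 = 2/3. Difference = 163/42 − 2/3 = 45/14.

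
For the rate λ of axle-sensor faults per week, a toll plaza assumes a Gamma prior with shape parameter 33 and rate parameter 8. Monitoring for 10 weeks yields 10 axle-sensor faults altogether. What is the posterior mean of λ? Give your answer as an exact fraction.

43/18

Total count 10 over total exposure 10 weeks.
Gamma(α, β) with Poisson data over total exposure Σt gives posterior Gamma(α+Σx, β+Σt) = Gamma(43, 18).
Posterior mean = α'/β' = 43/18.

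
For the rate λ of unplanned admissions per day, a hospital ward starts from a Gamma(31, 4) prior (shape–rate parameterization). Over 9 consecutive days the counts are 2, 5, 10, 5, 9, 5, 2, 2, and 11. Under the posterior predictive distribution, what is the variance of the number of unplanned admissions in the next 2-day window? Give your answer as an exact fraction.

Total count: 2 + 5 + 10 + 5 + 9 + 5 + 2 + 2 + 11 = 51.
Total exposure: 9 days.
By Gamma–Poisson conjugacy, the posterior is Gamma(α + Σx, β + Σt) = Gamma(31 + 51, 4 + 9) = Gamma(82, 13).
The posterior predictive for a window of length T is Negative Binomial with variance T·α'·(β'+T)/β'² = 2·82·15/169 = 2460/169.

2460/169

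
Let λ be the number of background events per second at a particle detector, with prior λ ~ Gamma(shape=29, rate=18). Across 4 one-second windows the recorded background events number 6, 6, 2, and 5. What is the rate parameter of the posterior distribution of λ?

22

Total count: 6 + 6 + 2 + 5 = 19.
Total exposure: 4 seconds.
By Gamma–Poisson conjugacy, the posterior is Gamma(α + Σx, β + Σt) = Gamma(29 + 19, 18 + 4) = Gamma(48, 22).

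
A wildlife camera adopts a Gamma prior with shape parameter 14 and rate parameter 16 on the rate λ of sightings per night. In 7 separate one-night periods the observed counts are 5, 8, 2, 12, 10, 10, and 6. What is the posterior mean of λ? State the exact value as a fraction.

67/23

Total count: 5 + 8 + 2 + 12 + 10 + 10 + 6 = 53.
Total exposure: 7 nights.
Gamma(α, β) with Poisson data over total exposure Σt gives posterior Gamma(α+Σx, β+Σt) = Gamma(67, 23).
Posterior mean = α'/β' = 67/23.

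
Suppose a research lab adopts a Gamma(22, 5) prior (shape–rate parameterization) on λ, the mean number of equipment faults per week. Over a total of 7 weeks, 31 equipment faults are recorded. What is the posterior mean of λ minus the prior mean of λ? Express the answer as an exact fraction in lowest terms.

1/60

Total count 31 over total exposure 7 weeks.
Conjugate update: add total count to the shape and total exposure to the rate, giving Gamma(53, 12).
Posterior mean = 53/12 = 53/12; prior mean = 22/5 = 22/5. Difference = 53/12 − 22/5 = 1/60.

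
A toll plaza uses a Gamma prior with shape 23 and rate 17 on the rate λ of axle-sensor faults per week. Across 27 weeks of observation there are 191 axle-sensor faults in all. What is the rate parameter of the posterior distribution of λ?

Total count 191 over total exposure 27 weeks.
Conjugate update: add total count to the shape and total exposure to the rate, giving Gamma(214, 44).

44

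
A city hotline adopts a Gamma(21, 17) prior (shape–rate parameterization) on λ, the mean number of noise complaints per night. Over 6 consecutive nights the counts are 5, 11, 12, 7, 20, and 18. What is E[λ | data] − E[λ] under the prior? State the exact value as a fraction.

1115/391

Total count: 5 + 11 + 12 + 7 + 20 + 18 = 73.
Total exposure: 6 nights.
Gamma(α, β) with Poisson data over total exposure Σt gives posterior Gamma(α+Σx, β+Σt) = Gamma(94, 23).
Posterior mean = 94/23 = 94/23; prior mean = 21/17 = 21/17. Difference = 94/23 − 21/17 = 1115/391.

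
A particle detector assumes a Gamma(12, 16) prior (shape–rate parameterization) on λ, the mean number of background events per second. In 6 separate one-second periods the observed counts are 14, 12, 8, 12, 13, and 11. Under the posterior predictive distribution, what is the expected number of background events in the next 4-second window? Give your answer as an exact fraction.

164/11

Total count: 14 + 12 + 8 + 12 + 13 + 11 = 70.
Total exposure: 6 seconds.
By Gamma–Poisson conjugacy, the posterior is Gamma(α + Σx, β + Σt) = Gamma(12 + 70, 16 + 6) = Gamma(82, 22).
Predictive mean over a 4-second window = T·E[λ|data] = 4·82/22 = 164/11.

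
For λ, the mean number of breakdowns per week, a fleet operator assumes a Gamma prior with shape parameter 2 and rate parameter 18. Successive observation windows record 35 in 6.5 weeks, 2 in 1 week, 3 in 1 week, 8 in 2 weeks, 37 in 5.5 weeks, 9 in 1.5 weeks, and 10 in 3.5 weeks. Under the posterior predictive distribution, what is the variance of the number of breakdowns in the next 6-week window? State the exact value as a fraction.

Total count: 35 + 2 + 3 + 8 + 37 + 9 + 10 = 104.
Total exposure: 6.5 + 1 + 1 + 2 + 5.5 + 1.5 + 3.5 = 21 weeks.
The Gamma prior is conjugate for the Poisson rate, so λ | data ~ Gamma(2+104, 18+21) = Gamma(106, 39).
The posterior predictive for a window of length T is Negative Binomial with variance T·α'·(β'+T)/β'² = 6·106·45/1521 = 3180/169.

3180/169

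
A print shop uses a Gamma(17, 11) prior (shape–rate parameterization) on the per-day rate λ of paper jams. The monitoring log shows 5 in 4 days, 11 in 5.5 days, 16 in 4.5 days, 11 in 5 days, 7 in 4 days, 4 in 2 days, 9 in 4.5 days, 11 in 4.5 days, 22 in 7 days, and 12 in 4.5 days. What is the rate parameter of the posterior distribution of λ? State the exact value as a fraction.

113/2

Total count: 5 + 11 + 16 + 11 + 7 + 4 + 9 + 11 + 22 + 12 = 108.
Total exposure: 4 + 5.5 + 4.5 + 5 + 4 + 2 + 4.5 + 4.5 + 7 + 4.5 = 45.5 days.
By Gamma–Poisson conjugacy, the posterior is Gamma(α + Σx, β + Σt) = Gamma(17 + 108, 11 + 45.5) = Gamma(125, 113/2).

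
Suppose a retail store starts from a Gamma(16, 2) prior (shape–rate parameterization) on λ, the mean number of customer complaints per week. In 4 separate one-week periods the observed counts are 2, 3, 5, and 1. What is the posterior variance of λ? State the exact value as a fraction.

Total count: 2 + 3 + 5 + 1 = 11.
Total exposure: 4 weeks.
Gamma(α, β) with Poisson data over total exposure Σt gives posterior Gamma(α+Σx, β+Σt) = Gamma(27, 6).
Posterior variance = α'/β'² = 27/36 = 3/4.

3/4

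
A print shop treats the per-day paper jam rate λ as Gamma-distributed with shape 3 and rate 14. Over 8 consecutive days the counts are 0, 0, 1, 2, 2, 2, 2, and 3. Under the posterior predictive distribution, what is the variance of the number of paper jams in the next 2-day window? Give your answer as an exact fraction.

180/121

Total count: 0 + 0 + 1 + 2 + 2 + 2 + 2 + 3 = 12.
Total exposure: 8 days.
Posterior: α' = 3 + 12 = 15, β' = 14 + 8 = 22.
The posterior predictive for a window of length T is Negative Binomial with variance T·α'·(β'+T)/β'² = 2·15·24/484 = 180/121.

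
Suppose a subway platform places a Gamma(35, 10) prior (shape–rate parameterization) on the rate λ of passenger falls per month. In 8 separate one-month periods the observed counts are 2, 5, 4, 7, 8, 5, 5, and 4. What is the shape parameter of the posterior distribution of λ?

Total count: 2 + 5 + 4 + 7 + 8 + 5 + 5 + 4 = 40.
Total exposure: 8 months.
By Gamma–Poisson conjugacy, the posterior is Gamma(α + Σx, β + Σt) = Gamma(35 + 40, 10 + 8) = Gamma(75, 18).

75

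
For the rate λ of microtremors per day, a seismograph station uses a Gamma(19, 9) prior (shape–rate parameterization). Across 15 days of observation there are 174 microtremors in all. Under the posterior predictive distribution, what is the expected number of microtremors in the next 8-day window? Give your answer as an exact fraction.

Total count 174 over total exposure 15 days.
By Gamma–Poisson conjugacy, the posterior is Gamma(α + Σx, β + Σt) = Gamma(19 + 174, 9 + 15) = Gamma(193, 24).
Predictive mean over an 8-day window = T·E[λ|data] = 8·193/24 = 193/3.

193/3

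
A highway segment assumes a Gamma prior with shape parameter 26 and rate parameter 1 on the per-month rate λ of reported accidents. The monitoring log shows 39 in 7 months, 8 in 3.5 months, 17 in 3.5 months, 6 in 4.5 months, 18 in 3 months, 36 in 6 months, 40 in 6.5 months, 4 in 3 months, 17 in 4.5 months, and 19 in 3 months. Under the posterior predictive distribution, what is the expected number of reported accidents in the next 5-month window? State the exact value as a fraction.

Total count: 39 + 8 + 17 + 6 + 18 + 36 + 40 + 4 + 17 + 19 = 204.
Total exposure: 7 + 3.5 + 3.5 + 4.5 + 3 + 6 + 6.5 + 3 + 4.5 + 3 = 44.5 months.
Posterior: α' = 26 + 204 = 230, β' = 1 + 44.5 = 91/2.
Predictive mean over a 5-month window = T·E[λ|data] = 5·230/(91/2) = 2300/91.

2300/91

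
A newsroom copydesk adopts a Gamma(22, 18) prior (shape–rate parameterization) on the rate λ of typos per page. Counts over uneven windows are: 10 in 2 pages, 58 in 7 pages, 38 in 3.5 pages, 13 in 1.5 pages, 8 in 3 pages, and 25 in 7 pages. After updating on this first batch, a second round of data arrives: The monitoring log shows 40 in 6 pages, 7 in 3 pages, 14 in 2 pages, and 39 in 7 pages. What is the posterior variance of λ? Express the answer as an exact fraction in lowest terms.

137/1800

Total count: 10 + 58 + 38 + 13 + 8 + 25 = 152.
Total exposure: 2 + 7 + 3.5 + 1.5 + 3 + 7 = 24 pages.
After the first batch: Gamma(22 + 152, 18 + 24) = Gamma(174, 42).
Total count: 40 + 7 + 14 + 39 = 100.
Total exposure: 6 + 3 + 2 + 7 = 18 pages.
After the second batch: Gamma(174 + 100, 42 + 18) = Gamma(274, 60).
Posterior variance = α'/β'² = 274/3600 = 137/1800.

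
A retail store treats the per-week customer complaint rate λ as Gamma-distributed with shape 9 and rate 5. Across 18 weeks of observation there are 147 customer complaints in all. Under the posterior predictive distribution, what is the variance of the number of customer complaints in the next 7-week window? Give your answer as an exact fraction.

32760/529

Total count 147 over total exposure 18 weeks.
Conjugate update: add total count to the shape and total exposure to the rate, giving Gamma(156, 23).
The posterior predictive for a window of length T is Negative Binomial with variance T·α'·(β'+T)/β'² = 7·156·30/529 = 32760/529.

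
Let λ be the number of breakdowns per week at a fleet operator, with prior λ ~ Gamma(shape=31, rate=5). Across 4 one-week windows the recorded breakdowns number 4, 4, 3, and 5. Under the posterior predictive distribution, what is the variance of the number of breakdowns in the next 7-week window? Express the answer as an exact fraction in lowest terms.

Total count: 4 + 4 + 3 + 5 = 16.
Total exposure: 4 weeks.
By Gamma–Poisson conjugacy, the posterior is Gamma(α + Σx, β + Σt) = Gamma(31 + 16, 5 + 4) = Gamma(47, 9).
The posterior predictive for a window of length T is Negative Binomial with variance T·α'·(β'+T)/β'² = 7·47·16/81 = 5264/81.

5264/81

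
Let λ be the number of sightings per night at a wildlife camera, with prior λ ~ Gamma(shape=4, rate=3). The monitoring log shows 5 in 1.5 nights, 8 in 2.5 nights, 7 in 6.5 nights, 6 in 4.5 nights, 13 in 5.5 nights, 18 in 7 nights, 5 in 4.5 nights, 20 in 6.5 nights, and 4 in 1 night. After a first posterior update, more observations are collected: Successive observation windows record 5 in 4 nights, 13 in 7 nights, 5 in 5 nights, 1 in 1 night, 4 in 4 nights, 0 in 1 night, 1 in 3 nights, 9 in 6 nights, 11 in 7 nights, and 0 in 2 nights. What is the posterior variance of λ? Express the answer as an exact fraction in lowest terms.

556/27225

Total count: 5 + 8 + 7 + 6 + 13 + 18 + 5 + 20 + 4 = 86.
Total exposure: 1.5 + 2.5 + 6.5 + 4.5 + 5.5 + 7 + 4.5 + 6.5 + 1 = 39.5 nights.
After the first batch: Gamma(4 + 86, 3 + 39.5) = Gamma(90, 85/2).
Total count: 5 + 13 + 5 + 1 + 4 + 0 + 1 + 9 + 11 + 0 = 49.
Total exposure: 4 + 7 + 5 + 1 + 4 + 1 + 3 + 6 + 7 + 2 = 40 nights.
After the second batch: Gamma(90 + 49, 85/2 + 40) = Gamma(139, 165/2).
Posterior variance = α'/β'² = 139/(27225/4) = 556/27225.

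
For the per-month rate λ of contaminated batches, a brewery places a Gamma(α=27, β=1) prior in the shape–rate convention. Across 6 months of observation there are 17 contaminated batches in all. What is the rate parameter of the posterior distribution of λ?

Total count 17 over total exposure 6 months.
The Gamma prior is conjugate for the Poisson rate, so λ | data ~ Gamma(27+17, 1+6) = Gamma(44, 7).

7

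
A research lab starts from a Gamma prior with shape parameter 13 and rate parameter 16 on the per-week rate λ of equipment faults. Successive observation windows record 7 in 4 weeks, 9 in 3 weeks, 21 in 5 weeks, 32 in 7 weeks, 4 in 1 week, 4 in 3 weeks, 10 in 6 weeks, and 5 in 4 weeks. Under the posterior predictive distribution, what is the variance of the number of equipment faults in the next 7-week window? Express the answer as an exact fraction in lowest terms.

120/7

Total count: 7 + 9 + 21 + 32 + 4 + 4 + 10 + 5 = 92.
Total exposure: 4 + 3 + 5 + 7 + 1 + 3 + 6 + 4 = 33 weeks.
Posterior: α' = 13 + 92 = 105, β' = 16 + 33 = 49.
The posterior predictive for a window of length T is Negative Binomial with variance T·α'·(β'+T)/β'² = 7·105·56/2401 = 120/7.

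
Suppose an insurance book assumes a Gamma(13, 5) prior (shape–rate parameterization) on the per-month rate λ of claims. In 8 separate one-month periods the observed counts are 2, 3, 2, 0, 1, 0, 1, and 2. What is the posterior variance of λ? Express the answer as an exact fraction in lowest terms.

24/169

Total count: 2 + 3 + 2 + 0 + 1 + 0 + 1 + 2 = 11.
Total exposure: 8 months.
By Gamma–Poisson conjugacy, the posterior is Gamma(α + Σx, β + Σt) = Gamma(13 + 11, 5 + 8) = Gamma(24, 13).
Posterior variance = α'/β'² = 24/169.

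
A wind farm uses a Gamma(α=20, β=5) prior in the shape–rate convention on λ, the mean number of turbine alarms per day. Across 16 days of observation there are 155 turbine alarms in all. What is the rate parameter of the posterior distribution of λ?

21

Total count 155 over total exposure 16 days.
The Gamma prior is conjugate for the Poisson rate, so λ | data ~ Gamma(20+155, 5+16) = Gamma(175, 21).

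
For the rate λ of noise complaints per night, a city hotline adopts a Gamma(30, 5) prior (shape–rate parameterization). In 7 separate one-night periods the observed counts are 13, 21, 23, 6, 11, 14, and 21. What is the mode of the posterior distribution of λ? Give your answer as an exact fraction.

Total count: 13 + 21 + 23 + 6 + 11 + 14 + 21 = 109.
Total exposure: 7 nights.
Gamma(α, β) with Poisson data over total exposure Σt gives posterior Gamma(α+Σx, β+Σt) = Gamma(139, 12).
Posterior mode = (α'−1)/β' = 138/12 = 23/2.

23/2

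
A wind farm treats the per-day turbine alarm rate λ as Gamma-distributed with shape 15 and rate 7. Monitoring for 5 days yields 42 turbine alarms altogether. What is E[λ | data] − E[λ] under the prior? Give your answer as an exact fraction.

Total count 42 over total exposure 5 days.
Gamma(α, β) with Poisson data over total exposure Σt gives posterior Gamma(α+Σx, β+Σt) = Gamma(57, 12).
Posterior mean = 57/12 = 19/4; prior mean = 15/7 = 15/7. Difference = 19/4 − 15/7 = 73/28.

73/28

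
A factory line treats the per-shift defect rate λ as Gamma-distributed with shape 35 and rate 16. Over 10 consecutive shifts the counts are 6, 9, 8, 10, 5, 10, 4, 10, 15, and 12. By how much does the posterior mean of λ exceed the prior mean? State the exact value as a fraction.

Total count: 6 + 9 + 8 + 10 + 5 + 10 + 4 + 10 + 15 + 12 = 89.
Total exposure: 10 shifts.
Gamma(α, β) with Poisson data over total exposure Σt gives posterior Gamma(α+Σx, β+Σt) = Gamma(124, 26).
Posterior mean = 124/26 = 62/13; prior mean = 35/16 = 35/16. Difference = 62/13 − 35/16 = 537/208.

537/208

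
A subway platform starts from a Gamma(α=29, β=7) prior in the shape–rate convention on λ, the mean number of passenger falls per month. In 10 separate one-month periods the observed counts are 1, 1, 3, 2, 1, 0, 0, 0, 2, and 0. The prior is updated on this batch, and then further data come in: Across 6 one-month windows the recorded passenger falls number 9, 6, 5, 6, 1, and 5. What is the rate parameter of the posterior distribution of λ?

23

Total count: 1 + 1 + 3 + 2 + 1 + 0 + 0 + 0 + 2 + 0 = 10.
Total exposure: 10 months.
After the first batch: Gamma(29 + 10, 7 + 10) = Gamma(39, 17).
Total count: 9 + 6 + 5 + 6 + 1 + 5 = 32.
Total exposure: 6 months.
After the second batch: Gamma(39 + 32, 17 + 6) = Gamma(71, 23).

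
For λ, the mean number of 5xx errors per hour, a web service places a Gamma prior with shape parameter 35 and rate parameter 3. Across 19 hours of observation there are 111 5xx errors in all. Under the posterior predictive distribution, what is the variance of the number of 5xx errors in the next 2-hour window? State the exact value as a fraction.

Total count 111 over total exposure 19 hours.
By Gamma–Poisson conjugacy, the posterior is Gamma(α + Σx, β + Σt) = Gamma(35 + 111, 3 + 19) = Gamma(146, 22).
The posterior predictive for a window of length T is Negative Binomial with variance T·α'·(β'+T)/β'² = 2·146·24/484 = 1752/121.

1752/121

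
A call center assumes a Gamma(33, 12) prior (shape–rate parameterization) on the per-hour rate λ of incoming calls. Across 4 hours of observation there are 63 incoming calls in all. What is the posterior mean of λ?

6

Total count 63 over total exposure 4 hours.
The Gamma prior is conjugate for the Poisson rate, so λ | data ~ Gamma(33+63, 12+4) = Gamma(96, 16).
Posterior mean = α'/β' = 96/16 = 6.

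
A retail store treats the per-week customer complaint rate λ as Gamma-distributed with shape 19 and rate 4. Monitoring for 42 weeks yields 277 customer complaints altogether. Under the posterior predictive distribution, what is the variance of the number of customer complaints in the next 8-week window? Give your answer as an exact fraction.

Total count 277 over total exposure 42 weeks.
The Gamma prior is conjugate for the Poisson rate, so λ | data ~ Gamma(19+277, 4+42) = Gamma(296, 46).
The posterior predictive for a window of length T is Negative Binomial with variance T·α'·(β'+T)/β'² = 8·296·54/2116 = 31968/529.

31968/529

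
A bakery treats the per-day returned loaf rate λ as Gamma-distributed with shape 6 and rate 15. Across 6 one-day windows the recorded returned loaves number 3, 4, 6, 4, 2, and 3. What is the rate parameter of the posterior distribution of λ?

21

Total count: 3 + 4 + 6 + 4 + 2 + 3 = 22.
Total exposure: 6 days.
By Gamma–Poisson conjugacy, the posterior is Gamma(α + Σx, β + Σt) = Gamma(6 + 22, 15 + 6) = Gamma(28, 21).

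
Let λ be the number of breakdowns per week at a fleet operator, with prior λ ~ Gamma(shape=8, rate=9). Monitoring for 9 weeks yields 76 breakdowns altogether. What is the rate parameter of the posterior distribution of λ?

18

Total count 76 over total exposure 9 weeks.
The Gamma prior is conjugate for the Poisson rate, so λ | data ~ Gamma(8+76, 9+9) = Gamma(84, 18).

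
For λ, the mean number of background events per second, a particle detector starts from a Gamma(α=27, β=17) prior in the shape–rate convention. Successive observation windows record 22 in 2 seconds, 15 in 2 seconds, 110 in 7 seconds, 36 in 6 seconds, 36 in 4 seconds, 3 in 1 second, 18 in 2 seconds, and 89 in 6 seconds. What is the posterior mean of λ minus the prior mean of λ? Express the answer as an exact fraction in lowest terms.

4783/799

Total count: 22 + 15 + 110 + 36 + 36 + 3 + 18 + 89 = 329.
Total exposure: 2 + 2 + 7 + 6 + 4 + 1 + 2 + 6 = 30 seconds.
Posterior: α' = 27 + 329 = 356, β' = 17 + 30 = 47.
Posterior mean = 356/47 = 356/47; prior mean = 27/17 = 27/17. Difference = 356/47 − 27/17 = 4783/799.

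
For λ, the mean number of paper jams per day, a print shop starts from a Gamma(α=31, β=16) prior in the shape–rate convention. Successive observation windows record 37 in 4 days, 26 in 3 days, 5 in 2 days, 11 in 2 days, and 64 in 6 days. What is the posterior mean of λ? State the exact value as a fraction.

58/11

Total count: 37 + 26 + 5 + 11 + 64 = 143.
Total exposure: 4 + 3 + 2 + 2 + 6 = 17 days.
Posterior: α' = 31 + 143 = 174, β' = 16 + 17 = 33.
Posterior mean = α'/β' = 174/33 = 58/11.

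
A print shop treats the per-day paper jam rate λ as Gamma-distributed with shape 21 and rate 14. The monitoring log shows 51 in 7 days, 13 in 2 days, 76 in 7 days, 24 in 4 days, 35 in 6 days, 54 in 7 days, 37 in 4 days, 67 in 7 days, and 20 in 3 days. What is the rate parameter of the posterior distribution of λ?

Total count: 51 + 13 + 76 + 24 + 35 + 54 + 37 + 67 + 20 = 377.
Total exposure: 7 + 2 + 7 + 4 + 6 + 7 + 4 + 7 + 3 = 47 days.
Gamma(α, β) with Poisson data over total exposure Σt gives posterior Gamma(α+Σx, β+Σt) = Gamma(398, 61).

61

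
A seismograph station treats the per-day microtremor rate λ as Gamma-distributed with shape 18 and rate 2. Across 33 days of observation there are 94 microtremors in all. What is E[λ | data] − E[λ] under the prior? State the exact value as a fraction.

-29/5

Total count 94 over total exposure 33 days.
The Gamma prior is conjugate for the Poisson rate, so λ | data ~ Gamma(18+94, 2+33) = Gamma(112, 35).
Posterior mean = 112/35 = 16/5; prior mean = 18/2 = 9. Difference = 16/5 − 9 = -29/5.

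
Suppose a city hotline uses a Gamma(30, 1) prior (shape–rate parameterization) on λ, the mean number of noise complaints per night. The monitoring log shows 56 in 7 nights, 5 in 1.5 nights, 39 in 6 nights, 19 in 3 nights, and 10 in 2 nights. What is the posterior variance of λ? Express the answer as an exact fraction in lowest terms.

Total count: 56 + 5 + 39 + 19 + 10 = 129.
Total exposure: 7 + 1.5 + 6 + 3 + 2 = 19.5 nights.
Conjugate update: add total count to the shape and total exposure to the rate, giving Gamma(159, 41/2).
Posterior variance = α'/β'² = 159/(1681/4) = 636/1681.

636/1681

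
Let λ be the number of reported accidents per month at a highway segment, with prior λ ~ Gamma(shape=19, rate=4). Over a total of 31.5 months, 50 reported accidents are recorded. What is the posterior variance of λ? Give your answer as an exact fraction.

Total count 50 over total exposure 31.5 months.
Gamma(α, β) with Poisson data over total exposure Σt gives posterior Gamma(α+Σx, β+Σt) = Gamma(69, 71/2).
Posterior variance = α'/β'² = 69/(5041/4) = 276/5041.

276/5041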